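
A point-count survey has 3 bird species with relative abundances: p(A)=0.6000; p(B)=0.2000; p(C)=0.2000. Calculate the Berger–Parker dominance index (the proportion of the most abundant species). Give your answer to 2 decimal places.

The largest proportion is 0.6, i.e. d = 0.60 to 2 decimal places.

0.60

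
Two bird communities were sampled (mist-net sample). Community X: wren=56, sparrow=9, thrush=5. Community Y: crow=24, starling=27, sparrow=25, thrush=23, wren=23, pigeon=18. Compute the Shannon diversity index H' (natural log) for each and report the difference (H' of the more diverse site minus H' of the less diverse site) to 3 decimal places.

1.154

Community X: N=70, proportions 0.8, 0.128571, 0.071429, giving H' = 0.630754 (working shown to 6 dp, full precision carried).
Community Y: N=140, proportions 0.171429, 0.192857, 0.178571, 0.164286, 0.164286, 0.128571, giving H' = 1.784555.
Difference = |0.630754 − 1.784555| = 1.153801, i.e. 1.154 to 3 decimal places.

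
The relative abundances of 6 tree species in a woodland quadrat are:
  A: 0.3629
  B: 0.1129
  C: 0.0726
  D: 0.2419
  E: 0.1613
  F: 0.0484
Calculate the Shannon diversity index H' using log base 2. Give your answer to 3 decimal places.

Each pᵢ log₂ pᵢ term (working shown to 5 dp, full precision carried): 0.3629×(-1.46236)=-0.53069, 0.1129×(-3.14688)=-0.35528, 0.0726×(-3.78389)=-0.27471, 0.2419×(-2.04752)=-0.49529, 0.1613×(-2.63218)=-0.42457, 0.0484×(-4.36885)=-0.21145.
Sum = -2.29200, so H' = 2.292.

2.292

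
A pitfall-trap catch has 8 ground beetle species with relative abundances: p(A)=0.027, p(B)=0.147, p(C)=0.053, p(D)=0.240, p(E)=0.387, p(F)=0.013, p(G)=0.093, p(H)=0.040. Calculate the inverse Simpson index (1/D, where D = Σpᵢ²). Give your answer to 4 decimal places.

4.1163

D = 0.027² + 0.147² + 0.053² + 0.24² + 0.387² + 0.013² + 0.093² + 0.04² = 0.00072900 + 0.02160900 + 0.00280900 + 0.05760000 + 0.14976900 + 0.00016900 + 0.00864900 + 0.00160000 = 0.24293400 (working shown to 8 dp, full precision carried).
So 1/D = 4.116344, i.e. 4.1163 to 4 decimal places.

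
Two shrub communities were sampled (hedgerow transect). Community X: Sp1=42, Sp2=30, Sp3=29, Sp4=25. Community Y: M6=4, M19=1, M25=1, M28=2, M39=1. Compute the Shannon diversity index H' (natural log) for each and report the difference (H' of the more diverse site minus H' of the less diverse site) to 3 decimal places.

0.060

Community X: N=126, proportions 0.33333, 0.2381, 0.23016, 0.19841, giving H' = 1.36690 (working shown to 5 dp, full precision carried).
Community Y: N=9, proportions 0.44444, 0.11111, 0.11111, 0.22222, 0.11111, giving H' = 1.42706.
Difference = |1.36690 − 1.42706| = 0.06016, i.e. 0.060 to 3 decimal places.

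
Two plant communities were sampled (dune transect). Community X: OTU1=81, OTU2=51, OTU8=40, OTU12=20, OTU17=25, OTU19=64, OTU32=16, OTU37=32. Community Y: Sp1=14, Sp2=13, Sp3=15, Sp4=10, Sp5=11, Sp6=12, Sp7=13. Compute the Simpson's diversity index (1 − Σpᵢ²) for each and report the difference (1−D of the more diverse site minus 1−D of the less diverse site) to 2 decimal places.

0.01

Community X: N=329, proportions 0.2462, 0.15502, 0.12158, 0.06079, 0.07599, 0.19453, 0.04863, 0.09726, giving 1−D = 0.84144 (working shown to 5 dp, full precision carried).
Community Y: N=88, proportions 0.15909, 0.14773, 0.17045, 0.11364, 0.125, 0.13636, 0.14773, giving 1−D = 0.85486.
Difference = |0.84144 − 0.85486| = 0.01342, i.e. 0.01 to 2 decimal places.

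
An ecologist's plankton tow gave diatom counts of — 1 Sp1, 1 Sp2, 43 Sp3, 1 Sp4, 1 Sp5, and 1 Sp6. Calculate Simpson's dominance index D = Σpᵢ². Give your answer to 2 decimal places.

0.80

Total N = 1+1+43+1+1+1 = 48, so the proportions are 0.0208, 0.0208, 0.8958, 0.0208, 0.0208, 0.0208 (working shown to 4 dp, full precision carried).
D = 0.0208² + 0.0208² + 0.8958² + 0.0208² + 0.0208² + 0.0208² = 0.0004 + 0.0004 + 0.8025 + 0.0004 + 0.0004 + 0.0004 = 0.8047.
To 2 decimal places, D = 0.80.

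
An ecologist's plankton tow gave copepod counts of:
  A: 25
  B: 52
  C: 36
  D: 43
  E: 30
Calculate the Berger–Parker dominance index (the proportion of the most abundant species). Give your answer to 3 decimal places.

Total N = 25+52+36+43+30 = 186, so the proportions are 0.13441, 0.27957, 0.19355, 0.23118, 0.16129 (working shown to 5 dp, full precision carried).
The largest proportion is 0.27957, i.e. d = 0.280 to 3 decimal places.

0.280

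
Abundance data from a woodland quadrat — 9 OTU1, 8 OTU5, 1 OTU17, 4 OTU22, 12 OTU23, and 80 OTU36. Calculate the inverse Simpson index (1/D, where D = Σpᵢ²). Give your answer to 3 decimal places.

1.938

Total N = 9+8+1+4+12+80 = 114, so the proportions are 0.078947, 0.070175, 0.008772, 0.035088, 0.105263, 0.701754 (working shown to 6 dp, full precision carried).
D = 0.078947² + 0.070175² + 0.008772² + 0.035088² + 0.105263² + 0.701754² = 0.006233 + 0.004925 + 0.000077 + 0.001231 + 0.011080 + 0.492459 = 0.516005.
So 1/D = 1.93797, i.e. 1.938 to 3 decimal places.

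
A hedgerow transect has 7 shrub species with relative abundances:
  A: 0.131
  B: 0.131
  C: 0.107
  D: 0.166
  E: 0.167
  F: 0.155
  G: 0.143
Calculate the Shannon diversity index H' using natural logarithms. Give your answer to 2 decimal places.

Each pᵢ ln pᵢ term (working shown to 4 dp, full precision carried): 0.131×(-2.0326)=-0.2663, 0.131×(-2.0326)=-0.2663, 0.107×(-2.2349)=-0.2391, 0.166×(-1.7958)=-0.2981, 0.167×(-1.7898)=-0.2989, 0.155×(-1.8643)=-0.2890, 0.143×(-1.9449)=-0.2781.
Sum = -1.9357, so H' = 1.94.

1.94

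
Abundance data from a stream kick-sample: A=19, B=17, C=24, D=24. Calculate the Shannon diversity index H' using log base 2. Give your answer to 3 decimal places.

Total N = 19+17+24+24 = 84, so the proportions are 0.22619, 0.20238, 0.28571, 0.28571 (working shown to 5 dp, full precision carried).
Each pᵢ log₂ pᵢ term: 0.22619×(-2.14439)=-0.48504, 0.20238×(-2.30485)=-0.46646, 0.28571×(-1.80735)=-0.51639, 0.28571×(-1.80735)=-0.51639.
Sum = -1.98427, so H' = 1.984.

1.984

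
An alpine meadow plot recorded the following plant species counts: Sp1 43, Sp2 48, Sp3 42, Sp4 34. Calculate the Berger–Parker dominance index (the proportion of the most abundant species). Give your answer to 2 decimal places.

0.29

Total N = 43+48+42+34 = 167, so the proportions are 0.2575, 0.2874, 0.2515, 0.2036 (working shown to 4 dp, full precision carried).
The largest proportion is 0.2874, i.e. d = 0.29 to 2 decimal places.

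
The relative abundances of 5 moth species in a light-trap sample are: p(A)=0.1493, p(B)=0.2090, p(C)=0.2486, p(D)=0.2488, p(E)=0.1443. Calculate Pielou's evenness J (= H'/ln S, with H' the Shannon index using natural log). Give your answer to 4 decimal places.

H' = −Σ pᵢ ln pᵢ = −((-0.283938) + (-0.327173) + (-0.346029) + (-0.346107) + (-0.279345)) = 1.582592 (working shown to 6 dp, full precision carried).
With S = 5 species, ln S = 1.609438, so J = 1.582592/1.609438 = 0.983320, i.e. 0.9833 to 4 decimal places.

0.9833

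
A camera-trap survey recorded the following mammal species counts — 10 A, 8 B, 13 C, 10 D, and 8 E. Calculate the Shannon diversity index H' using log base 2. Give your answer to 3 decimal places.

2.297

Total N = 10+8+13+10+8 = 49, so the proportions are 0.20408, 0.16327, 0.26531, 0.20408, 0.16327 (working shown to 5 dp, full precision carried).
Each pᵢ log₂ pᵢ term: 0.20408×(-2.29278)=-0.46791, 0.16327×(-2.61471)=-0.42689, 0.26531×(-1.91427)=-0.50787, 0.20408×(-2.29278)=-0.46791, 0.16327×(-2.61471)=-0.42689.
Sum = -2.29748, so H' = 2.297.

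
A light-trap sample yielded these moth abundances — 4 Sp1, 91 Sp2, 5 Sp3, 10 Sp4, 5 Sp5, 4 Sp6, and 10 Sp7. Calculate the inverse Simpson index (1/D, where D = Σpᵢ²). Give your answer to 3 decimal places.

1.943

Total N = 4+91+5+10+5+4+10 = 129, so the proportions are 0.031008, 0.705426, 0.03876, 0.077519, 0.03876, 0.031008, 0.077519 (working shown to 6 dp, full precision carried).
D = 0.031008² + 0.705426² + 0.03876² + 0.077519² + 0.03876² + 0.031008² + 0.077519² = 0.000961 + 0.497626 + 0.001502 + 0.006009 + 0.001502 + 0.000961 + 0.006009 = 0.514572.
So 1/D = 1.94336, i.e. 1.943 to 3 decimal places.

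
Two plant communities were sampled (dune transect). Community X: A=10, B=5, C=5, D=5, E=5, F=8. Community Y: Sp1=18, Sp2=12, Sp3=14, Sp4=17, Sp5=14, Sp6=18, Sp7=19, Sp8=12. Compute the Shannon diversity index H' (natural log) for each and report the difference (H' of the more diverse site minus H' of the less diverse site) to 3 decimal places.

Community X: N=38, proportions 0.263158, 0.131579, 0.131579, 0.131579, 0.131579, 0.210526, giving H' = 1.746793 (working shown to 6 dp, full precision carried).
Community Y: N=124, proportions 0.145161, 0.096774, 0.112903, 0.137097, 0.112903, 0.145161, 0.153226, 0.096774, giving H' = 2.064687.
Difference = |1.746793 − 2.064687| = 0.317894, i.e. 0.318 to 3 decimal places.

0.318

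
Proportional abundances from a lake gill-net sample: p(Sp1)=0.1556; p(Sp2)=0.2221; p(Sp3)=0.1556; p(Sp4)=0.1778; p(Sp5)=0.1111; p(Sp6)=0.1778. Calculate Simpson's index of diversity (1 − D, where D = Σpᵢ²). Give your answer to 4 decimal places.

D = 0.1556² + 0.2221² + 0.1556² + 0.1778² + 0.1111² + 0.1778² = 0.024211 + 0.049328 + 0.024211 + 0.031613 + 0.012343 + 0.031613 = 0.173320 (working shown to 6 dp, full precision carried).
So 1 − D = 0.826680, i.e. 0.8267 to 4 decimal places.

0.8267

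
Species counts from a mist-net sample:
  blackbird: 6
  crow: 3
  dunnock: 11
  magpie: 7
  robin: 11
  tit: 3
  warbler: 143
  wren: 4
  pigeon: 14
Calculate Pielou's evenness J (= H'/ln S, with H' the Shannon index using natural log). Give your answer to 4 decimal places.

0.5326

Total N = 6+3+11+7+11+3+143+4+14 = 202, so the proportions are 0.029703, 0.014851, 0.054455, 0.034653, 0.054455, 0.014851, 0.707921, 0.019802, 0.069307 (working shown to 6 dp, full precision carried).
H' = −Σ pᵢ ln pᵢ = −((-0.104451) + (-0.062520) + (-0.158486) + (-0.116517) + (-0.158486) + (-0.062520) + (-0.244532) + (-0.077663) + (-0.184995)) = 1.170168.
With S = 9 species, ln S = 2.197225, so J = 1.170168/2.197225 = 0.532567, i.e. 0.5326 to 4 decimal places.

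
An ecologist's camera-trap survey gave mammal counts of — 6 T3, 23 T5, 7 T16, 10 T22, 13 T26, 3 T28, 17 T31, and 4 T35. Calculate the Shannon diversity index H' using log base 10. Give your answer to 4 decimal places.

Total N = 6+23+7+10+13+3+17+4 = 83, so the proportions are 0.072289, 0.277108, 0.084337, 0.120482, 0.156627, 0.036145, 0.204819, 0.048193 (working shown to 6 dp, full precision carried).
Each pᵢ log₁₀ pᵢ term: 0.072289×(-1.140927)=-0.082477, 0.277108×(-0.557350)=-0.154446, 0.084337×(-1.073980)=-0.090577, 0.120482×(-0.919078)=-0.110732, 0.156627×(-0.805135)=-0.126105, 0.036145×(-1.441957)=-0.052119, 0.204819×(-0.688629)=-0.141045, 0.048193×(-1.317018)=-0.063471.
Sum = -0.820972, so H' = 0.8210.

0.8210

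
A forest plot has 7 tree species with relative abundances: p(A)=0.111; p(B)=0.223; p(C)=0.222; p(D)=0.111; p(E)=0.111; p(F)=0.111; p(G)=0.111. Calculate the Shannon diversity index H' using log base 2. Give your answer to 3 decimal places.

2.725

Each pᵢ log₂ pᵢ term (working shown to 5 dp, full precision carried): 0.111×(-3.17137)=-0.35202, 0.223×(-2.16488)=-0.48277, 0.222×(-2.17137)=-0.48204, 0.111×(-3.17137)=-0.35202, 0.111×(-3.17137)=-0.35202, 0.111×(-3.17137)=-0.35202, 0.111×(-3.17137)=-0.35202.
Sum = -2.72492, so H' = 2.725.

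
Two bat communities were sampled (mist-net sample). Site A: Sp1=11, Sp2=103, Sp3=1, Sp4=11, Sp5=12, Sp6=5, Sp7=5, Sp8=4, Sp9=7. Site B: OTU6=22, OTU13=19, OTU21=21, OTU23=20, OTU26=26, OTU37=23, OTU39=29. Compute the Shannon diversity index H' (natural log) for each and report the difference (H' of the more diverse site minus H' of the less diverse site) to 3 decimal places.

Site A: N=159, proportions 0.06918, 0.6478, 0.00629, 0.06918, 0.07547, 0.03145, 0.03145, 0.02516, 0.04403, giving H' = 1.32544 (working shown to 5 dp, full precision carried).
Site B: N=160, proportions 0.1375, 0.11875, 0.13125, 0.125, 0.1625, 0.14375, 0.18125, giving H' = 1.93595.
Difference = |1.32544 − 1.93595| = 0.61051, i.e. 0.611 to 3 decimal places.

0.611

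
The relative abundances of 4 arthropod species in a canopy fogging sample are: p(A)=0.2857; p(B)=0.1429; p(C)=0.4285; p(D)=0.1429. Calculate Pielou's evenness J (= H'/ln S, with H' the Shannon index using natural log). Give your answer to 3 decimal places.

0.921

H' = −Σ pᵢ ln pᵢ = −((-0.35793) + (-0.27803) + (-0.36314) + (-0.27803)) = 1.27712 (working shown to 5 dp, full precision carried).
With S = 4 species, ln S = 1.38629, so J = 1.27712/1.38629 = 0.92125, i.e. 0.921 to 3 decimal places.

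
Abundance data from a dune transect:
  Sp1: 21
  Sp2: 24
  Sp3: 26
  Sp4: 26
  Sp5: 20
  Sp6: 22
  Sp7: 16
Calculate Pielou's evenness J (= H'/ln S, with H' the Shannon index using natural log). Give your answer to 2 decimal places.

0.99

Total N = 21+24+26+26+20+22+16 = 155, so the proportions are 0.1355, 0.1548, 0.1677, 0.1677, 0.129, 0.1419, 0.1032 (working shown to 4 dp, full precision carried).
H' = −Σ pᵢ ln pᵢ = −((-0.2708) + (-0.2888) + (-0.2995) + (-0.2995) + (-0.2642) + (-0.2771) + (-0.2344)) = 1.9343.
With S = 7 species, ln S = 1.9459, so J = 1.9343/1.9459 = 0.9941, i.e. 0.99 to 2 decimal places.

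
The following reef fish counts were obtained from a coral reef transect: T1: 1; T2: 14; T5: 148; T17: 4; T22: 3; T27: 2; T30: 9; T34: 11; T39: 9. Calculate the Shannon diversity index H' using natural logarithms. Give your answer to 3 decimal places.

1.061

Total N = 1+14+148+4+3+2+9+11+9 = 201, so the proportions are 0.00498, 0.06965, 0.73632, 0.0199, 0.01493, 0.00995, 0.04478, 0.05473, 0.04478 (working shown to 5 dp, full precision carried).
Each pᵢ ln pᵢ term: 0.00498×(-5.30330)=-0.02638, 0.06965×(-2.66425)=-0.18557, 0.73632×(-0.30609)=-0.22538, 0.0199×(-3.91701)=-0.07795, 0.01493×(-4.20469)=-0.06276, 0.00995×(-4.61016)=-0.04587, 0.04478×(-3.10608)=-0.13908, 0.05473×(-2.90541)=-0.15900, 0.04478×(-3.10608)=-0.13908.
Sum = -1.06107, so H' = 1.061.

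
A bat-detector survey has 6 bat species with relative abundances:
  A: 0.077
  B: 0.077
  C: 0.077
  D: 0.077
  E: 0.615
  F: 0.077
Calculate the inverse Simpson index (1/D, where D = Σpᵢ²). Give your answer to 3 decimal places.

2.452

D = 0.077² + 0.077² + 0.077² + 0.077² + 0.615² + 0.077² = 0.005929 + 0.005929 + 0.005929 + 0.005929 + 0.378225 + 0.005929 = 0.407870 (working shown to 6 dp, full precision carried).
So 1/D = 2.45176, i.e. 2.452 to 3 decimal places.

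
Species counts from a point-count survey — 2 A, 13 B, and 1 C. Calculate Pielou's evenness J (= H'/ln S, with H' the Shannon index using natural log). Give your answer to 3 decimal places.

Total N = 2+13+1 = 16, so the proportions are 0.125, 0.8125, 0.0625 (working shown to 5 dp, full precision carried).
H' = −Σ pᵢ ln pᵢ = −((-0.25993) + (-0.16871) + (-0.17329)) = 0.60192.
With S = 3 species, ln S = 1.09861, so J = 0.60192/1.09861 = 0.54789, i.e. 0.548 to 3 decimal places.

0.548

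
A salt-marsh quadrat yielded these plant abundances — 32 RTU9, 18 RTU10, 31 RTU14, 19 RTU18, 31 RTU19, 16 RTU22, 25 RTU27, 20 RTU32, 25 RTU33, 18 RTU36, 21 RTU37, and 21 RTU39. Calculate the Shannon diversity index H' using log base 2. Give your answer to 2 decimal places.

3.55

Total N = 32+18+31+19+31+16+25+20+25+18+21+21 = 277, so the proportions are 0.1155, 0.065, 0.1119, 0.0686, 0.1119, 0.0578, 0.0903, 0.0722, 0.0903, 0.065, 0.0758, 0.0758 (working shown to 4 dp, full precision carried).
Each pᵢ log₂ pᵢ term: 0.1155×(-3.1137)=-0.3597, 0.065×(-3.9438)=-0.2563, 0.1119×(-3.1595)=-0.3536, 0.0686×(-3.8658)=-0.2652, 0.1119×(-3.1595)=-0.3536, 0.0578×(-4.1137)=-0.2376, 0.0903×(-3.4699)=-0.3132, 0.0722×(-3.7918)=-0.2738, 0.0903×(-3.4699)=-0.3132, 0.065×(-3.9438)=-0.2563, 0.0758×(-3.7214)=-0.2821, 0.0758×(-3.7214)=-0.2821.
Sum = -3.5466, so H' = 3.55.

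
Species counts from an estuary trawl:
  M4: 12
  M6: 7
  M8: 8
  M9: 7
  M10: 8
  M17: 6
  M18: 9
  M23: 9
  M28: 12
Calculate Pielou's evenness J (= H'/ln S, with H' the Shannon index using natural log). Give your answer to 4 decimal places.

Total N = 12+7+8+7+8+6+9+9+12 = 78, so the proportions are 0.153846, 0.089744, 0.102564, 0.089744, 0.102564, 0.076923, 0.115385, 0.115385, 0.153846 (working shown to 6 dp, full precision carried).
H' = −Σ pᵢ ln pᵢ = −((-0.287970) + (-0.216354) + (-0.233566) + (-0.216354) + (-0.233566) + (-0.197304) + (-0.249171) + (-0.249171) + (-0.287970)) = 2.171425.
With S = 9 species, ln S = 2.197225, so J = 2.171425/2.197225 = 0.988258, i.e. 0.9883 to 4 decimal places.

0.9883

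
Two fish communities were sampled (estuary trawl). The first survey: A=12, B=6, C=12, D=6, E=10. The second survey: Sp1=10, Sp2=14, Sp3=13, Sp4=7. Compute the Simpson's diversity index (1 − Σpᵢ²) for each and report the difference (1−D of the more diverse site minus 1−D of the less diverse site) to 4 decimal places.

The first survey: N=46, proportions 0.26087, 0.130435, 0.26087, 0.130435, 0.217391, giving 1−D = 0.782609 (working shown to 6 dp, full precision carried).
The second survey: N=44, proportions 0.227273, 0.318182, 0.295455, 0.159091, giving 1−D = 0.734504.
Difference = |0.782609 − 0.734504| = 0.048105, i.e. 0.0481 to 4 decimal places.

0.0481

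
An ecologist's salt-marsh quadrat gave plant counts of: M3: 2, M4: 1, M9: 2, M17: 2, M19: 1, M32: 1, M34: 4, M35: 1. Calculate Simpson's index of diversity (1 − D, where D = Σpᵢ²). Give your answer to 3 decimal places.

Total N = 2+1+2+2+1+1+4+1 = 14, so the proportions are 0.14286, 0.07143, 0.14286, 0.14286, 0.07143, 0.07143, 0.28571, 0.07143 (working shown to 5 dp, full precision carried).
D = 0.14286² + 0.07143² + 0.14286² + 0.14286² + 0.07143² + 0.07143² + 0.28571² + 0.07143² = 0.02041 + 0.00510 + 0.02041 + 0.02041 + 0.00510 + 0.00510 + 0.08163 + 0.00510 = 0.16327.
So 1 − D = 0.83673, i.e. 0.837 to 3 decimal places.

0.837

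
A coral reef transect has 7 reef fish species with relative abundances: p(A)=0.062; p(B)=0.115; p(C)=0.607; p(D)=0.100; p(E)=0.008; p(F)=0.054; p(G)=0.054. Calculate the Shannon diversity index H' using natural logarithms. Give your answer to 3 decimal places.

Each pᵢ ln pᵢ term (working shown to 5 dp, full precision carried): 0.062×(-2.78062)=-0.17240, 0.115×(-2.16282)=-0.24872, 0.607×(-0.49923)=-0.30303, 0.1×(-2.30259)=-0.23026, 0.008×(-4.82831)=-0.03863, 0.054×(-2.91877)=-0.15761, 0.054×(-2.91877)=-0.15761.
Sum = -1.30827, so H' = 1.308.

1.308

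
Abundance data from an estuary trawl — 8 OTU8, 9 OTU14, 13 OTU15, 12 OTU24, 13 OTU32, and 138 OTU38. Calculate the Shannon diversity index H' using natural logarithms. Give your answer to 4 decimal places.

Total N = 8+9+13+12+13+138 = 193, so the proportions are 0.041451, 0.046632, 0.067358, 0.062176, 0.067358, 0.715026 (working shown to 6 dp, full precision carried).
Each pᵢ ln pᵢ term: 0.041451×(-3.183249)=-0.131948, 0.046632×(-3.065466)=-0.142949, 0.067358×(-2.697741)=-0.181713, 0.062176×(-2.777784)=-0.172712, 0.067358×(-2.697741)=-0.181713, 0.715026×(-0.335437)=-0.239846.
Sum = -1.050881, so H' = 1.0509.

1.0509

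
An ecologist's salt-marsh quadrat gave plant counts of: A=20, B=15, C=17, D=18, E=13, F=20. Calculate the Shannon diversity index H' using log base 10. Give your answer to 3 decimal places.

0.773

Total N = 20+15+17+18+13+20 = 103, so the proportions are 0.19417, 0.14563, 0.16505, 0.17476, 0.12621, 0.19417 (working shown to 5 dp, full precision carried).
Each pᵢ log₁₀ pᵢ term: 0.19417×(-0.71181)=-0.13821, 0.14563×(-0.83675)=-0.12186, 0.16505×(-0.78239)=-0.12913, 0.17476×(-0.75756)=-0.13239, 0.12621×(-0.89889)=-0.11345, 0.19417×(-0.71181)=-0.13821.
Sum = -0.77326, so H' = 0.773.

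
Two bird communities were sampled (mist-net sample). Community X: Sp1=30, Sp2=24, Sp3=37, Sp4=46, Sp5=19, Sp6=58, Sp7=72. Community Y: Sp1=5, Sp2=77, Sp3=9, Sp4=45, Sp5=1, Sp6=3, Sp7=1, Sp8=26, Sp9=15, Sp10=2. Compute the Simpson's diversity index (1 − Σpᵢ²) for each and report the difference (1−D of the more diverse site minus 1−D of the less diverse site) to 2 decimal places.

Community X: N=286, proportions 0.1049, 0.08392, 0.12937, 0.16084, 0.06643, 0.2028, 0.25175, giving 1−D = 0.83043 (working shown to 5 dp, full precision carried).
Community Y: N=184, proportions 0.02717, 0.41848, 0.04891, 0.24457, 0.00543, 0.0163, 0.00543, 0.1413, 0.08152, 0.01087, giving 1−D = 0.73488.
Difference = |0.83043 − 0.73488| = 0.09555, i.e. 0.10 to 2 decimal places.

0.10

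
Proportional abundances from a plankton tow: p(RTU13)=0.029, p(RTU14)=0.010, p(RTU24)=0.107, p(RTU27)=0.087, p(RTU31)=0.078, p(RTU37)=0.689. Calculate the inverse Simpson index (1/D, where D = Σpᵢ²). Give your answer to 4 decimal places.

1.9969

D = 0.029² + 0.01² + 0.107² + 0.087² + 0.078² + 0.689² = 0.0008410 + 0.0001000 + 0.0114490 + 0.0075690 + 0.0060840 + 0.4747210 = 0.5007640 (working shown to 7 dp, full precision carried).
So 1/D = 1.996949, i.e. 1.9969 to 4 decimal places.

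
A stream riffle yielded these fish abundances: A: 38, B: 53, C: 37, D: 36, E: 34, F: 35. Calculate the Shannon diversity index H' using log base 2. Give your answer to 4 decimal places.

Total N = 38+53+37+36+34+35 = 233, so the proportions are 0.16309, 0.227468, 0.158798, 0.154506, 0.145923, 0.150215 (working shown to 6 dp, full precision carried).
Each pᵢ log₂ pᵢ term: 0.16309×(-2.616259)=-0.426686, 0.227468×(-2.136266)=-0.485932, 0.158798×(-2.654733)=-0.421567, 0.154506×(-2.694261)=-0.416281, 0.145923×(-2.776723)=-0.405187, 0.150215×(-2.734903)=-0.410822.
Sum = -2.566475, so H' = 2.5665.

2.5665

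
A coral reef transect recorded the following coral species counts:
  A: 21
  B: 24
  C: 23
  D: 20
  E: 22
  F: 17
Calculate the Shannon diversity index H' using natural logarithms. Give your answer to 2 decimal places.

1.79

Total N = 21+24+23+20+22+17 = 127, so the proportions are 0.1654, 0.189, 0.1811, 0.1575, 0.1732, 0.1339 (working shown to 4 dp, full precision carried).
Each pᵢ ln pᵢ term: 0.1654×(-1.7997)=-0.2976, 0.189×(-1.6661)=-0.3149, 0.1811×(-1.7087)=-0.3094, 0.1575×(-1.8485)=-0.2911, 0.1732×(-1.7531)=-0.3037, 0.1339×(-2.0110)=-0.2692.
Sum = -1.7859, so H' = 1.79.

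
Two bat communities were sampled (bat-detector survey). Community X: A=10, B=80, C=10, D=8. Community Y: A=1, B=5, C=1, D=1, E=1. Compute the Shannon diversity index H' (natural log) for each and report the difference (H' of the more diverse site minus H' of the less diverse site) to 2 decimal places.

Community X: N=108, proportions 0.09259, 0.74074, 0.09259, 0.07407, giving H' = 0.85575 (working shown to 5 dp, full precision carried).
Community Y: N=9, proportions 0.11111, 0.55556, 0.11111, 0.11111, 0.11111, giving H' = 1.30309.
Difference = |0.85575 − 1.30309| = 0.44734, i.e. 0.45 to 2 decimal places.

0.45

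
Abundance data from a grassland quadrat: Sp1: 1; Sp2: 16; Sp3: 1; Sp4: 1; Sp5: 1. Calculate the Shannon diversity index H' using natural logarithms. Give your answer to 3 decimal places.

0.778

Total N = 1+16+1+1+1 = 20, so the proportions are 0.05, 0.8, 0.05, 0.05, 0.05 (working shown to 5 dp, full precision carried).
Each pᵢ ln pᵢ term: 0.05×(-2.99573)=-0.14979, 0.8×(-0.22314)=-0.17851, 0.05×(-2.99573)=-0.14979, 0.05×(-2.99573)=-0.14979, 0.05×(-2.99573)=-0.14979.
Sum = -0.77766, so H' = 0.778.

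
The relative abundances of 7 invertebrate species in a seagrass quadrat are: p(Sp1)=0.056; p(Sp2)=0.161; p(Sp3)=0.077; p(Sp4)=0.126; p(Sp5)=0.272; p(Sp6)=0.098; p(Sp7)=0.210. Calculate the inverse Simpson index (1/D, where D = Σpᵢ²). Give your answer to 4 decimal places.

D = 0.056² + 0.161² + 0.077² + 0.126² + 0.272² + 0.098² + 0.21² = 0.00313600 + 0.02592100 + 0.00592900 + 0.01587600 + 0.07398400 + 0.00960400 + 0.04410000 = 0.17855000 (working shown to 8 dp, full precision carried).
So 1/D = 5.600672, i.e. 5.6007 to 4 decimal places.

5.6007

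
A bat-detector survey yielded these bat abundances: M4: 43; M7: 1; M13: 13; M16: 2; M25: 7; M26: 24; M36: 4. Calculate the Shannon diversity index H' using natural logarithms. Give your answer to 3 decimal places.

Total N = 43+1+13+2+7+24+4 = 94, so the proportions are 0.45745, 0.01064, 0.1383, 0.02128, 0.07447, 0.25532, 0.04255 (working shown to 5 dp, full precision carried).
Each pᵢ ln pᵢ term: 0.45745×(-0.78209)=-0.35777, 0.01064×(-4.54329)=-0.04833, 0.1383×(-1.97835)=-0.27360, 0.02128×(-3.85015)=-0.08192, 0.07447×(-2.59738)=-0.19342, 0.25532×(-1.36524)=-0.34857, 0.04255×(-3.15700)=-0.13434.
Sum = -1.43795, so H' = 1.438.

1.438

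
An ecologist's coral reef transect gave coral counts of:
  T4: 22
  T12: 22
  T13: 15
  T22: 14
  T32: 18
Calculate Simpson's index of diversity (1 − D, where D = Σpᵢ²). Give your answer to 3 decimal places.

Total N = 22+22+15+14+18 = 91, so the proportions are 0.24176, 0.24176, 0.16484, 0.15385, 0.1978 (working shown to 5 dp, full precision carried).
D = 0.24176² + 0.24176² + 0.16484² + 0.15385² + 0.1978² = 0.05845 + 0.05845 + 0.02717 + 0.02367 + 0.03913 = 0.20686.
So 1 − D = 0.79314, i.e. 0.793 to 3 decimal places.

0.793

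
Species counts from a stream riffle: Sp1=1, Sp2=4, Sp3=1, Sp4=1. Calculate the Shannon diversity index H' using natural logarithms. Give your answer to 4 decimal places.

1.1537

Total N = 1+4+1+1 = 7, so the proportions are 0.142857, 0.571429, 0.142857, 0.142857 (working shown to 6 dp, full precision carried).
Each pᵢ ln pᵢ term: 0.142857×(-1.945910)=-0.277987, 0.571429×(-0.559616)=-0.319780, 0.142857×(-1.945910)=-0.277987, 0.142857×(-1.945910)=-0.277987.
Sum = -1.153742, so H' = 1.1537.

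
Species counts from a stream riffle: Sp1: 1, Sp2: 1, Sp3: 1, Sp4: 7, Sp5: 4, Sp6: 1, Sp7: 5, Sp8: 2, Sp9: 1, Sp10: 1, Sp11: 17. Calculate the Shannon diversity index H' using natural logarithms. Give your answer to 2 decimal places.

Total N = 1+1+1+7+4+1+5+2+1+1+17 = 41, so the proportions are 0.0244, 0.0244, 0.0244, 0.1707, 0.0976, 0.0244, 0.122, 0.0488, 0.0244, 0.0244, 0.4146 (working shown to 4 dp, full precision carried).
Each pᵢ ln pᵢ term: 0.0244×(-3.7136)=-0.0906, 0.0244×(-3.7136)=-0.0906, 0.0244×(-3.7136)=-0.0906, 0.1707×(-1.7677)=-0.3018, 0.0976×(-2.3273)=-0.2271, 0.0244×(-3.7136)=-0.0906, 0.122×(-2.1041)=-0.2566, 0.0488×(-3.0204)=-0.1473, 0.0244×(-3.7136)=-0.0906, 0.0244×(-3.7136)=-0.0906, 0.4146×(-0.8804)=-0.3650.
Sum = -1.8413, so H' = 1.84.

1.84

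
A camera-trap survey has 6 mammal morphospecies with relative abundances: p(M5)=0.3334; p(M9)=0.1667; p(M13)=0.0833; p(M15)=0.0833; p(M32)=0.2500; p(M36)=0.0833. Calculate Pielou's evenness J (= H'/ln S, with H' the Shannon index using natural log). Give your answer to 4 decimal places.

H' = −Σ pᵢ ln pᵢ = −((-0.366211) + (-0.298653) + (-0.207026) + (-0.207026) + (-0.346574) + (-0.207026)) = 1.632515 (working shown to 6 dp, full precision carried).
With S = 6 species, ln S = 1.791759, so J = 1.632515/1.791759 = 0.911124, i.e. 0.9111 to 4 decimal places.

0.9111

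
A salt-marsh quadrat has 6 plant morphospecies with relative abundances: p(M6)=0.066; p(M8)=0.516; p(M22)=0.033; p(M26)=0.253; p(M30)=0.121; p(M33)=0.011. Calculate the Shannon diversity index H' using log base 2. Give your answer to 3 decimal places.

1.856

Each pᵢ log₂ pᵢ term (working shown to 5 dp, full precision carried): 0.066×(-3.92139)=-0.25881, 0.516×(-0.95456)=-0.49255, 0.033×(-4.92139)=-0.16241, 0.253×(-1.98279)=-0.50165, 0.121×(-3.04692)=-0.36868, 0.011×(-6.50635)=-0.07157.
Sum = -1.85566, so H' = 1.856.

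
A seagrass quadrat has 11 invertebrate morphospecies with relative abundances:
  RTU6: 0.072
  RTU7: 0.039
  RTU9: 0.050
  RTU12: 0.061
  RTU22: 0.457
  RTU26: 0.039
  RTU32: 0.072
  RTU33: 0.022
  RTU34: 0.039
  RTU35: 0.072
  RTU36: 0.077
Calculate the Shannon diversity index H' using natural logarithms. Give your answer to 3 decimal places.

Each pᵢ ln pᵢ term (working shown to 5 dp, full precision carried): 0.072×(-2.63109)=-0.18944, 0.039×(-3.24419)=-0.12652, 0.05×(-2.99573)=-0.14979, 0.061×(-2.79688)=-0.17061, 0.457×(-0.78307)=-0.35786, 0.039×(-3.24419)=-0.12652, 0.072×(-2.63109)=-0.18944, 0.022×(-3.81671)=-0.08397, 0.039×(-3.24419)=-0.12652, 0.072×(-2.63109)=-0.18944, 0.077×(-2.56395)=-0.19742.
Sum = -1.90754, so H' = 1.908.

1.908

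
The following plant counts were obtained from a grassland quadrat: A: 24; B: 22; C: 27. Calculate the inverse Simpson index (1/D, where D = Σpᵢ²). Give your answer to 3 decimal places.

Total N = 24+22+27 = 73, so the proportions are 0.328767, 0.30137, 0.369863 (working shown to 6 dp, full precision carried).
D = 0.328767² + 0.30137² + 0.369863² = 0.108088 + 0.090824 + 0.136799 = 0.335710.
So 1/D = 2.97876, i.e. 2.979 to 3 decimal places.

2.979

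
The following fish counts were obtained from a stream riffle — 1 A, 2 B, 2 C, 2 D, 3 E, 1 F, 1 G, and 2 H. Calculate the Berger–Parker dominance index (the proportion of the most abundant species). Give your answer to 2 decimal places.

0.21

Total N = 1+2+2+2+3+1+1+2 = 14, so the proportions are 0.0714, 0.1429, 0.1429, 0.1429, 0.2143, 0.0714, 0.0714, 0.1429 (working shown to 4 dp, full precision carried).
The largest proportion is 0.2143, i.e. d = 0.21 to 2 decimal places.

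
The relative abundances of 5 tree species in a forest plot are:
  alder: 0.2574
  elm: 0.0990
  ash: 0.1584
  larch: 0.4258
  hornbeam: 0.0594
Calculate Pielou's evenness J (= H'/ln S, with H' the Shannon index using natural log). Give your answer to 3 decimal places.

0.871

H' = −Σ pᵢ ln pᵢ = −((-0.34932) + (-0.22895) + (-0.29187) + (-0.36354) + (-0.16771)) = 1.40140 (working shown to 5 dp, full precision carried).
With S = 5 species, ln S = 1.60944, so J = 1.40140/1.60944 = 0.87074, i.e. 0.871 to 3 decimal places.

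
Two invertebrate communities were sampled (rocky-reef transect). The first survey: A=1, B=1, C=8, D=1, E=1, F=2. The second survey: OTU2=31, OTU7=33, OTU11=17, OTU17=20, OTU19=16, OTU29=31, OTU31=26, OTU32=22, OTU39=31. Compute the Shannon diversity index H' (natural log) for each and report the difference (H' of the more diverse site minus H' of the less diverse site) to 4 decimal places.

0.8137

The first survey: N=14, proportions 0.071429, 0.071429, 0.571429, 0.071429, 0.071429, 0.142857, giving H' = 1.351784 (working shown to 6 dp, full precision carried).
The second survey: N=227, proportions 0.136564, 0.145374, 0.07489, 0.088106, 0.070485, 0.136564, 0.114537, 0.096916, 0.136564, giving H' = 2.165480.
Difference = |1.351784 − 2.165480| = 0.813696, i.e. 0.8137 to 4 decimal places.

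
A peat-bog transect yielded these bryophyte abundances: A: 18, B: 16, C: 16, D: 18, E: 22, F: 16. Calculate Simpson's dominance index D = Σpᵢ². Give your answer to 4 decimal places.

Total N = 18+16+16+18+22+16 = 106, so the proportions are 0.169811, 0.150943, 0.150943, 0.169811, 0.207547, 0.150943 (working shown to 6 dp, full precision carried).
D = 0.169811² + 0.150943² + 0.150943² + 0.169811² + 0.207547² + 0.150943² = 0.028836 + 0.022784 + 0.022784 + 0.028836 + 0.043076 + 0.022784 = 0.169099.
To 4 decimal places, D = 0.1691.

0.1691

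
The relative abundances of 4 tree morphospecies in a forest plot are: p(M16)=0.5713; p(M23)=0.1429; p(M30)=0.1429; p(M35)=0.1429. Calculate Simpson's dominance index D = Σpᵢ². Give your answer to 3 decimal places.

D = 0.5713² + 0.1429² + 0.1429² + 0.1429² = 0.32638 + 0.02042 + 0.02042 + 0.02042 = 0.38764 (working shown to 5 dp, full precision carried).
To 3 decimal places, D = 0.388.

0.388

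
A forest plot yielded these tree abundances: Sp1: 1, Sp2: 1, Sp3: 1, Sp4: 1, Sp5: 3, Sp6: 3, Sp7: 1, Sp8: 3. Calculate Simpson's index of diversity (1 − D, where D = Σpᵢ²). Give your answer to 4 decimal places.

0.8367

Total N = 1+1+1+1+3+3+1+3 = 14, so the proportions are 0.071429, 0.071429, 0.071429, 0.071429, 0.214286, 0.214286, 0.071429, 0.214286 (working shown to 6 dp, full precision carried).
D = 0.071429² + 0.071429² + 0.071429² + 0.071429² + 0.214286² + 0.214286² + 0.071429² + 0.214286² = 0.005102 + 0.005102 + 0.005102 + 0.005102 + 0.045918 + 0.045918 + 0.005102 + 0.045918 = 0.163265.
So 1 − D = 0.836735, i.e. 0.8367 to 4 decimal places.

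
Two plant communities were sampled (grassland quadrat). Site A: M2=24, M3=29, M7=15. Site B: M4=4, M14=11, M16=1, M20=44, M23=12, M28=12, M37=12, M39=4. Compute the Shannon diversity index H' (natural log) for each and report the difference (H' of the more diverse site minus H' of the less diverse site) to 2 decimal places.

Site A: N=68, proportions 0.3529, 0.4265, 0.2206, giving H' = 1.0644 (working shown to 4 dp, full precision carried).
Site B: N=100, proportions 0.04, 0.11, 0.01, 0.44, 0.12, 0.12, 0.12, 0.04, giving H' = 1.6709.
Difference = |1.0644 − 1.6709| = 0.6065, i.e. 0.61 to 2 decimal places.

0.61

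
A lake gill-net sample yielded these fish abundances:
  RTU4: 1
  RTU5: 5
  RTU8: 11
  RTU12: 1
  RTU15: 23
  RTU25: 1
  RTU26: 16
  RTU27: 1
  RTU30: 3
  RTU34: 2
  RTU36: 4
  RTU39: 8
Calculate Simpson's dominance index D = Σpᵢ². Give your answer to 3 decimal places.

0.178

Total N = 1+5+11+1+23+1+16+1+3+2+4+8 = 76, so the proportions are 0.01316, 0.06579, 0.14474, 0.01316, 0.30263, 0.01316, 0.21053, 0.01316, 0.03947, 0.02632, 0.05263, 0.10526 (working shown to 5 dp, full precision carried).
D = 0.01316² + 0.06579² + 0.14474² + 0.01316² + 0.30263² + 0.01316² + 0.21053² + 0.01316² + 0.03947² + 0.02632² + 0.05263² + 0.10526² = 0.00017 + 0.00433 + 0.02095 + 0.00017 + 0.09159 + 0.00017 + 0.04432 + 0.00017 + 0.00156 + 0.00069 + 0.00277 + 0.01108 = 0.17798.
To 3 decimal places, D = 0.178.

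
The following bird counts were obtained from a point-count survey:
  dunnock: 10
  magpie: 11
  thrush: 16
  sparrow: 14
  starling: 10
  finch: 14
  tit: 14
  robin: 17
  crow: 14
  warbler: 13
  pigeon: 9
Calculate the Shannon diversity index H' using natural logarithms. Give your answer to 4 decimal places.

2.3793

Total N = 10+11+16+14+10+14+14+17+14+13+9 = 142, so the proportions are 0.070423, 0.077465, 0.112676, 0.098592, 0.070423, 0.098592, 0.098592, 0.119718, 0.098592, 0.091549, 0.06338 (working shown to 6 dp, full precision carried).
Each pᵢ ln pᵢ term: 0.070423×(-2.653242)=-0.186848, 0.077465×(-2.557932)=-0.198150, 0.112676×(-2.183238)=-0.245999, 0.098592×(-2.316770)=-0.228414, 0.070423×(-2.653242)=-0.186848, 0.098592×(-2.316770)=-0.228414, 0.098592×(-2.316770)=-0.228414, 0.119718×(-2.122614)=-0.254116, 0.098592×(-2.316770)=-0.228414, 0.091549×(-2.390878)=-0.218883, 0.06338×(-2.758602)=-0.174841.
Sum = -2.379340, so H' = 2.3793.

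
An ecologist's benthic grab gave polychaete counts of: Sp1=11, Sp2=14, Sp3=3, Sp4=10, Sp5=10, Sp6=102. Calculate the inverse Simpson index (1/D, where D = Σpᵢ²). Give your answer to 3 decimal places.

Total N = 11+14+3+10+10+102 = 150, so the proportions are 0.073333, 0.093333, 0.02, 0.066667, 0.066667, 0.68 (working shown to 6 dp, full precision carried).
D = 0.073333² + 0.093333² + 0.02² + 0.066667² + 0.066667² + 0.68² = 0.005378 + 0.008711 + 0.000400 + 0.004444 + 0.004444 + 0.462400 = 0.485778.
So 1/D = 2.05855, i.e. 2.059 to 3 decimal places.

2.059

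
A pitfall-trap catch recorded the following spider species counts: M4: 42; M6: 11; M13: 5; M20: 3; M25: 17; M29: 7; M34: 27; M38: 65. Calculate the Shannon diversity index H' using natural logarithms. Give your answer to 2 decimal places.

Total N = 42+11+5+3+17+7+27+65 = 177, so the proportions are 0.2373, 0.0621, 0.0282, 0.0169, 0.096, 0.0395, 0.1525, 0.3672 (working shown to 4 dp, full precision carried).
Each pᵢ ln pᵢ term: 0.2373×(-1.4385)=-0.3413, 0.0621×(-2.7783)=-0.1727, 0.0282×(-3.5667)=-0.1008, 0.0169×(-4.0775)=-0.0691, 0.096×(-2.3429)=-0.2250, 0.0395×(-3.2302)=-0.1277, 0.1525×(-1.8803)=-0.2868, 0.3672×(-1.0018)=-0.3679.
Sum = -1.6913, so H' = 1.69.

1.69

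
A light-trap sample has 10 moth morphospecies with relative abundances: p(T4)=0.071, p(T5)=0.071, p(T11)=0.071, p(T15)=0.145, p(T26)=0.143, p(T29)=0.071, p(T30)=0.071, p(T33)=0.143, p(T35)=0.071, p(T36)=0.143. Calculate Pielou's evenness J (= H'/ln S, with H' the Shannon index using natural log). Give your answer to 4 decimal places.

H' = −Σ pᵢ ln pᵢ = −((-0.187800) + (-0.187800) + (-0.187800) + (-0.279998) + (-0.278122) + (-0.187800) + (-0.187800) + (-0.278122) + (-0.187800) + (-0.278122)) = 2.241167 (working shown to 6 dp, full precision carried).
With S = 10 species, ln S = 2.302585, so J = 2.241167/2.302585 = 0.973326, i.e. 0.9733 to 4 decimal places.

0.9733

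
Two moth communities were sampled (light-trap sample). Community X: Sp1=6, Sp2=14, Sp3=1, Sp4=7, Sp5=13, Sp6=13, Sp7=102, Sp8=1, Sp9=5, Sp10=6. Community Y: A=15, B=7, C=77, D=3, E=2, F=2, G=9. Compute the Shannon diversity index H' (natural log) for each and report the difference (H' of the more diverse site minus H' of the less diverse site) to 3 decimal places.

Community X: N=168, proportions 0.03571, 0.08333, 0.00595, 0.04167, 0.07738, 0.07738, 0.60714, 0.00595, 0.02976, 0.03571, giving H' = 1.44210 (working shown to 5 dp, full precision carried).
Community Y: N=115, proportions 0.13043, 0.06087, 0.66957, 0.02609, 0.01739, 0.01739, 0.07826, giving H' = 1.14007.
Difference = |1.44210 − 1.14007| = 0.30203, i.e. 0.302 to 3 decimal places.

0.302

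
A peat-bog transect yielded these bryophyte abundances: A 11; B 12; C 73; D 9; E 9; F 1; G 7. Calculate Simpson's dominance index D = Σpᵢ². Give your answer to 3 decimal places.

0.390

Total N = 11+12+73+9+9+1+7 = 122, so the proportions are 0.09016, 0.09836, 0.59836, 0.07377, 0.07377, 0.0082, 0.05738 (working shown to 5 dp, full precision carried).
D = 0.09016² + 0.09836² + 0.59836² + 0.07377² + 0.07377² + 0.0082² + 0.05738² = 0.00813 + 0.00967 + 0.35804 + 0.00544 + 0.00544 + 0.00007 + 0.00329 = 0.39008.
To 3 decimal places, D = 0.390.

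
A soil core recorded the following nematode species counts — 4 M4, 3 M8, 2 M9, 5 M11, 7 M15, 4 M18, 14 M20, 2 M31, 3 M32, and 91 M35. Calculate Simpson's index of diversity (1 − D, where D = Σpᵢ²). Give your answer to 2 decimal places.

0.53

Total N = 4+3+2+5+7+4+14+2+3+91 = 135, so the proportions are 0.0296, 0.0222, 0.0148, 0.037, 0.0519, 0.0296, 0.1037, 0.0148, 0.0222, 0.6741 (working shown to 4 dp, full precision carried).
D = 0.0296² + 0.0222² + 0.0148² + 0.037² + 0.0519² + 0.0296² + 0.1037² + 0.0148² + 0.0222² + 0.6741² = 0.0009 + 0.0005 + 0.0002 + 0.0014 + 0.0027 + 0.0009 + 0.0108 + 0.0002 + 0.0005 + 0.4544 = 0.4724.
So 1 − D = 0.5276, i.e. 0.53 to 2 decimal places.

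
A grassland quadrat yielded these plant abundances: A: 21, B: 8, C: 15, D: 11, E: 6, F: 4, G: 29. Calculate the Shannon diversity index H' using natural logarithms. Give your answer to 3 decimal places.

Total N = 21+8+15+11+6+4+29 = 94, so the proportions are 0.2234, 0.08511, 0.15957, 0.11702, 0.06383, 0.04255, 0.30851 (working shown to 5 dp, full precision carried).
Each pᵢ ln pᵢ term: 0.2234×(-1.49877)=-0.33483, 0.08511×(-2.46385)=-0.20969, 0.15957×(-1.83524)=-0.29286, 0.11702×(-2.14540)=-0.25106, 0.06383×(-2.75154)=-0.17563, 0.04255×(-3.15700)=-0.13434, 0.30851×(-1.17600)=-0.36281.
Sum = -1.76122, so H' = 1.761.

1.761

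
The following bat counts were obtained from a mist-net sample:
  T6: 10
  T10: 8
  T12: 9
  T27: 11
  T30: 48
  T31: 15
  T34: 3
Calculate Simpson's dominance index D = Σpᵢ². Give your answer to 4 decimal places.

Total N = 10+8+9+11+48+15+3 = 104, so the proportions are 0.096154, 0.076923, 0.086538, 0.105769, 0.461538, 0.144231, 0.028846 (working shown to 6 dp, full precision carried).
D = 0.096154² + 0.076923² + 0.086538² + 0.105769² + 0.461538² + 0.144231² + 0.028846² = 0.009246 + 0.005917 + 0.007489 + 0.011187 + 0.213018 + 0.020803 + 0.000832 = 0.268491.
To 4 decimal places, D = 0.2685.

0.2685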